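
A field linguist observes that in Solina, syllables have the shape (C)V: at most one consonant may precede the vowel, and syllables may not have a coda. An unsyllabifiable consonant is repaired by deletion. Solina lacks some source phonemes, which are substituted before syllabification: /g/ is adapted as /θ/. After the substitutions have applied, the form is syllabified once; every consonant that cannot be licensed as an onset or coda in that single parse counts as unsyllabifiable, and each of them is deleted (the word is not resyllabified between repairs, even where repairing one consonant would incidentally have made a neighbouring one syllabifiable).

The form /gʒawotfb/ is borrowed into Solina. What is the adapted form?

Substitution: /g/ → /θ/, giving /θʒawotfb/.
Under (C)V, the unsyllabifiable consonants are /θ/, /t/, /f/, /b/ (no codas are permitted; onsets are limited to one consonant).
Deleting the stranded consonants removes /θ/, /t/, /f/, /b/.

ʒawo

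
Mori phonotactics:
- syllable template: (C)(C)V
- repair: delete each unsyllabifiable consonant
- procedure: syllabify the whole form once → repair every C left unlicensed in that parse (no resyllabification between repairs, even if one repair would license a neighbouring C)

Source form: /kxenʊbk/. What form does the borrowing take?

Under (C)(C)V, the unsyllabifiable consonants are /b/, /k/ (no codas are permitted; onsets may contain at most 2 consonants).
Deleting the stranded consonants removes /b/, /k/.

kxenʊ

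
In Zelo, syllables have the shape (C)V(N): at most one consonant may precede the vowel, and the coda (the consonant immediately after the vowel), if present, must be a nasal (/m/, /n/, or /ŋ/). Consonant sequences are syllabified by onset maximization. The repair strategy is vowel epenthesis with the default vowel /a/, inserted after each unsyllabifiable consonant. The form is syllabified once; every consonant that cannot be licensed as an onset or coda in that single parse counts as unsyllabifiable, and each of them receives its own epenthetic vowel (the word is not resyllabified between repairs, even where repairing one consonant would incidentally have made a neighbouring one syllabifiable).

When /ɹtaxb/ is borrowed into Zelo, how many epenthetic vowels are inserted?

3

The unsyllabifiable consonants are /ɹ/, /x/, /b/; each receives one epenthetic vowel.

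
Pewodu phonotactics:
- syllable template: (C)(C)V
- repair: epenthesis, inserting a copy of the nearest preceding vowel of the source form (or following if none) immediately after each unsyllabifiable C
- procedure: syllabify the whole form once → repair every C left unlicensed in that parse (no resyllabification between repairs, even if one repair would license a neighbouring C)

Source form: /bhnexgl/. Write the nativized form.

behnexegele

Syllabifying with onset maximization leaves /b/, /x/, /g/, /l/ stranded (no codas are permitted; onsets may contain at most 2 consonants).
Each unlicensed consonant becomes the onset of a new syllable: /b/ → /be/, /x/ → /xe/, /g/ → /ge/, /l/ → /le/.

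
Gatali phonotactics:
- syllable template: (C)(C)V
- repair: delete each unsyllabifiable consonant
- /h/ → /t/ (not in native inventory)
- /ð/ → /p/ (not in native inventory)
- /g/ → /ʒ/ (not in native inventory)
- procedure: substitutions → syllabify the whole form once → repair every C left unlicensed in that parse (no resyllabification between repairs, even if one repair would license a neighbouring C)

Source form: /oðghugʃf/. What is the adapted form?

Substitution: /ð/ → /p/, /g/ → /ʒ/, /h/ → /t/, giving /opʒtuʒʃf/.
Under (C)(C)V, the unsyllabifiable consonants are /p/, /ʒ/, /ʃ/, /f/ (no codas are permitted; onsets may contain at most 2 consonants).
Deleting the stranded consonants removes /p/, /ʒ/, /ʃ/, /f/.

oʒtu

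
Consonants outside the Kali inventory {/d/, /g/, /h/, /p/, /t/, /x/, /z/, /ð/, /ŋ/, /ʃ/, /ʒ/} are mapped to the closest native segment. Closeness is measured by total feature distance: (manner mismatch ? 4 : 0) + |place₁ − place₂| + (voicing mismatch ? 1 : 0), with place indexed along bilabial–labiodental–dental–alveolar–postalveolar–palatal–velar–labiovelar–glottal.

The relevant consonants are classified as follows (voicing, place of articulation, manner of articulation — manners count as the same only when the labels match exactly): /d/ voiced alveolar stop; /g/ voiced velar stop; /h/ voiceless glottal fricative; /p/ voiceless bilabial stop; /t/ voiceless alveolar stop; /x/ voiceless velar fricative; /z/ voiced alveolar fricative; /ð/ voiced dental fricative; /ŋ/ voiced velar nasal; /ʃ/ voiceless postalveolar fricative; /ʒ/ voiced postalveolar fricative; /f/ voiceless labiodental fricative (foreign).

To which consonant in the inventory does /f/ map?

ð

/ð/ is closest: same manner (fricative), place distance 1 (labiodental→dental), voicing differs (+1); total 2. Next closest is /z/ at distance 3.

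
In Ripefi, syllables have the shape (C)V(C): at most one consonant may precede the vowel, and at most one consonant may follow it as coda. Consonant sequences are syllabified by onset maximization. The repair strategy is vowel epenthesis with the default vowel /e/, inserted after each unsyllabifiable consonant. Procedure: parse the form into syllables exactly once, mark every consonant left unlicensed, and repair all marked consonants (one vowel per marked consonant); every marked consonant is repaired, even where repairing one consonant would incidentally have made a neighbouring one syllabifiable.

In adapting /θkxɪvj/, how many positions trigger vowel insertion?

3

The unsyllabifiable consonants are /θ/, /k/, /j/; each receives one epenthetic vowel.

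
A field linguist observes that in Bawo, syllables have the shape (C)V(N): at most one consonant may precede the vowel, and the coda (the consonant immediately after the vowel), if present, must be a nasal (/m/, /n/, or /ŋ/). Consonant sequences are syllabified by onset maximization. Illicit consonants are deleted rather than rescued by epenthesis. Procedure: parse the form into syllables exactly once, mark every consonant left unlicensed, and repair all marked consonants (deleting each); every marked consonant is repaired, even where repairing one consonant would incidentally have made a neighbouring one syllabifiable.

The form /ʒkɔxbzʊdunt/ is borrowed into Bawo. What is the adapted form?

Syllabifying with onset maximization leaves /ʒ/, /x/, /b/, /t/ stranded (only a nasal (/m/, /n/, or /ŋ/) is licensed in coda position; onsets are limited to one consonant).
Deletion applies to /ʒ/, /x/, /b/, /t/.

kɔzʊdun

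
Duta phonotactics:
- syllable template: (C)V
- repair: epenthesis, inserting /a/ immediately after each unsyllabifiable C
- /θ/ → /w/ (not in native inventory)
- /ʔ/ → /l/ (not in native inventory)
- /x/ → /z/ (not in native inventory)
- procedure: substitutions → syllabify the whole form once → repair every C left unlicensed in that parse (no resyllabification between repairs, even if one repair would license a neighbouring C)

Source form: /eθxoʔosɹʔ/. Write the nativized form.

Substitution: /θ/ → /w/, /x/ → /z/, /ʔ/ → /l/, giving /ewzolosɹl/.
The consonants /w/, /s/, /ɹ/, /l/ cannot be parsed into a legal (C)V syllable (no codas are permitted; onsets are limited to one consonant).
Epenthesis after each stranded consonant: /w/ → /wa/, /s/ → /sa/, /ɹ/ → /ɹa/, /l/ → /la/.

ewazolosaɹala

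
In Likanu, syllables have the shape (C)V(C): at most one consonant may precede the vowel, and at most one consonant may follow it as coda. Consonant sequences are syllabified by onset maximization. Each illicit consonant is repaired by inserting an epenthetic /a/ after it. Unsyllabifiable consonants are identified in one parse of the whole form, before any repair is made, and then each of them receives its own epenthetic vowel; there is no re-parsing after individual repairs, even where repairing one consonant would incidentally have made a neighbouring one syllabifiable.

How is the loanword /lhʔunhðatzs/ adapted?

Under (C)V(C), the unsyllabifiable consonants are /l/, /h/, /h/, /z/, /s/ (at most one coda consonant is licensed; onsets are limited to one consonant).
Each unlicensed consonant becomes the onset of a new syllable: /l/ → /la/, /h/ → /ha/, /h/ → /ha/, /z/ → /za/, /s/ → /sa/.

lahaʔunhaðatzasa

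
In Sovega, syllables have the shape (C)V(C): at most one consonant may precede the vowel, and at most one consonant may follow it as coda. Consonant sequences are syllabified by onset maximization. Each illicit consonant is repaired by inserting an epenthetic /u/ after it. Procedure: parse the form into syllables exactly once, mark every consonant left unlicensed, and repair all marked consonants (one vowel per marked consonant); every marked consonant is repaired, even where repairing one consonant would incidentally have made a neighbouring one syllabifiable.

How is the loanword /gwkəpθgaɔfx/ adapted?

The consonants /g/, /w/, /θ/, /x/ cannot be parsed into a legal (C)V(C) syllable (at most one coda consonant is licensed; onsets are limited to one consonant).
Inserting the epenthetic vowel yields /g/ → /gu/, /w/ → /wu/, /θ/ → /θu/, /x/ → /xu/.

guwukəpθugaɔfxu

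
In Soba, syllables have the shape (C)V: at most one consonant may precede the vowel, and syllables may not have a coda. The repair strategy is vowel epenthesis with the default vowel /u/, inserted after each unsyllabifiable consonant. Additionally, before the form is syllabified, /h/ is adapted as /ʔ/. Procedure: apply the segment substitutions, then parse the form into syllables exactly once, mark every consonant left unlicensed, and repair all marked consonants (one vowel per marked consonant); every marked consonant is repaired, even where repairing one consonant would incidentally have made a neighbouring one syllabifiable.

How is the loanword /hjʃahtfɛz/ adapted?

Substitution: /h/ → /ʔ/, giving /ʔjʃaʔtfɛz/.
The consonants /ʔ/, /j/, /ʔ/, /t/, /z/ cannot be parsed into a legal (C)V syllable (no codas are permitted; onsets are limited to one consonant).
Epenthesis after each stranded consonant: /ʔ/ → /ʔu/, /j/ → /ju/, /ʔ/ → /ʔu/, /t/ → /tu/, /z/ → /zu/.

ʔujuʃaʔutufɛzu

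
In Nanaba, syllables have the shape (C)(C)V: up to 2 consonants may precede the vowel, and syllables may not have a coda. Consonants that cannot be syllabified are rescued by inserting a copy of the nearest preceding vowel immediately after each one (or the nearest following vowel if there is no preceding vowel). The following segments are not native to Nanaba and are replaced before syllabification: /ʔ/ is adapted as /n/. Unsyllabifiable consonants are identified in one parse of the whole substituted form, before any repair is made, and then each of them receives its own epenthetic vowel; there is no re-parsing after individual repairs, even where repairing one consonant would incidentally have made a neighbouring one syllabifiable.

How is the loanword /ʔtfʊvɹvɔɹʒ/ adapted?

Substitution: /ʔ/ → /n/, giving /ntfʊvɹvɔɹʒ/.
Under (C)(C)V, the unsyllabifiable consonants are /n/, /v/, /ɹ/, /ʒ/ (no codas are permitted; onsets may contain at most 2 consonants).
Each unlicensed consonant becomes the onset of a new syllable: /n/ → /nʊ/, /v/ → /vʊ/, /ɹ/ → /ɹɔ/, /ʒ/ → /ʒɔ/.

nʊtfʊvʊɹvɔɹɔʒɔ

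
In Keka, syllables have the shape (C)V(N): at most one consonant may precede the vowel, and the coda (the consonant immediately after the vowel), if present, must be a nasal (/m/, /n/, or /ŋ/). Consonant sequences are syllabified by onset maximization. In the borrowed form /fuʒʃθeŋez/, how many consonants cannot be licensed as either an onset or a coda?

The consonants /ʒ/, /ʃ/, /z/ cannot be parsed into a legal (C)V(N) syllable (only a nasal (/m/, /n/, or /ŋ/) is licensed in coda position; onsets are limited to one consonant).

3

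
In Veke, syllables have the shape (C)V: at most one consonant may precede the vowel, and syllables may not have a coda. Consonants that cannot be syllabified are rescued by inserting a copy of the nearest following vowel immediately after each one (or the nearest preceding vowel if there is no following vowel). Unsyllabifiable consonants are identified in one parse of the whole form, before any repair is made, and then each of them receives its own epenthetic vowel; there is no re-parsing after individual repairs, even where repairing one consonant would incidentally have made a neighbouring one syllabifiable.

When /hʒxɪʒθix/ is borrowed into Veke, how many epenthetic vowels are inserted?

The unsyllabifiable consonants are /h/, /ʒ/, /ʒ/, /x/; each receives one epenthetic vowel.

4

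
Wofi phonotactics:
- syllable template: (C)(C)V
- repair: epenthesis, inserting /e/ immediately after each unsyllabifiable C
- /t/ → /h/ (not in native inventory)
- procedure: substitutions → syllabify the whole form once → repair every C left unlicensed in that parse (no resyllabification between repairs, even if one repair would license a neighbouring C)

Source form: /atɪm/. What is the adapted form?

ahɪme

Substitution: /t/ → /h/, giving /ahɪm/.
The consonants /m/ cannot be parsed into a legal (C)(C)V syllable (no codas are permitted; onsets may contain at most 2 consonants).
Inserting the epenthetic vowel yields /m/ → /me/.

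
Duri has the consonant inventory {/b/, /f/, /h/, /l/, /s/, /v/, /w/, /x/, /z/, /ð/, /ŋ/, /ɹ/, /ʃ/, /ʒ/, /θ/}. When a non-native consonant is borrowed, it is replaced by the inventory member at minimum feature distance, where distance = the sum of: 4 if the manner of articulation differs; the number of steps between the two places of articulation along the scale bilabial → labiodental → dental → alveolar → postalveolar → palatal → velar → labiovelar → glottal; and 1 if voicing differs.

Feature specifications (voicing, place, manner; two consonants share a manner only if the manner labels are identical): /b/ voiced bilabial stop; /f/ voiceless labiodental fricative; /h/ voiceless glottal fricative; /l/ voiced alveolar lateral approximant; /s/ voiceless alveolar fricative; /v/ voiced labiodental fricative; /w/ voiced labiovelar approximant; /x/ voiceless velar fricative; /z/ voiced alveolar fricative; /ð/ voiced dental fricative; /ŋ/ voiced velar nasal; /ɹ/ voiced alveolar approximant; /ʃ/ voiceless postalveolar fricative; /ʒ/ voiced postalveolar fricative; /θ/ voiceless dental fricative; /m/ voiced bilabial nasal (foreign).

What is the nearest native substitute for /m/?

/b/ is closest: manner differs (nasal→stop, +4), place distance 0 (bilabial→bilabial), same voicing; total 4. Next closest is /v/ at distance 5.

b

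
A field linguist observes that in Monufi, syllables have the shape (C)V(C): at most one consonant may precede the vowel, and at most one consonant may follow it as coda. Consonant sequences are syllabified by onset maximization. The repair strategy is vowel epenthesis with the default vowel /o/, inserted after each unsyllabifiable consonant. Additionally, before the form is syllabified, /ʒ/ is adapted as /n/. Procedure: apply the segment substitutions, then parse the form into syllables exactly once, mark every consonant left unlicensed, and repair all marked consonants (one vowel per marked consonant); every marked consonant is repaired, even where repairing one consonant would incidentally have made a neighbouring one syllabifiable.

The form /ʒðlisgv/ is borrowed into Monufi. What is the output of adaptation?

noðolisgovo

Substitution: /ʒ/ → /n/, giving /nðlisgv/.
The consonants /n/, /ð/, /g/, /v/ cannot be parsed into a legal (C)V(C) syllable (at most one coda consonant is licensed; onsets are limited to one consonant).
Each unlicensed consonant becomes the onset of a new syllable: /n/ → /no/, /ð/ → /ðo/, /g/ → /go/, /v/ → /vo/.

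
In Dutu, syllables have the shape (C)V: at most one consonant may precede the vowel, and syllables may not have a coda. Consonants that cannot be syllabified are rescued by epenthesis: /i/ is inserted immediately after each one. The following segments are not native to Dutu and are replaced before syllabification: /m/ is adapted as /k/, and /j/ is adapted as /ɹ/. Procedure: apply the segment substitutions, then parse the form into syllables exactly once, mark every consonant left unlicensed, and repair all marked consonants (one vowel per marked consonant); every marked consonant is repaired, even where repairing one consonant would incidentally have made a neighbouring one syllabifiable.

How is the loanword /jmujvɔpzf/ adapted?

Substitution: /j/ → /ɹ/, /m/ → /k/, giving /ɹkuɹvɔpzf/.
Syllabifying with onset maximization leaves /ɹ/, /ɹ/, /p/, /z/, /f/ stranded (no codas are permitted; onsets are limited to one consonant).
Epenthesis after each stranded consonant: /ɹ/ → /ɹi/, /ɹ/ → /ɹi/, /p/ → /pi/, /z/ → /zi/, /f/ → /fi/.

ɹikuɹivɔpizifi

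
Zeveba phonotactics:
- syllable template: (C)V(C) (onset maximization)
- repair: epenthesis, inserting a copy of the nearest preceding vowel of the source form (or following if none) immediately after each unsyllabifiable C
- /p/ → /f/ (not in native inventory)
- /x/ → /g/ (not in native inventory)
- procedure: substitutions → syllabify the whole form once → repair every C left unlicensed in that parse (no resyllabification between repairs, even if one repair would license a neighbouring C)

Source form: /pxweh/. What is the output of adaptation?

Substitution: /p/ → /f/, /x/ → /g/, giving /fgweh/.
The consonants /f/, /g/ cannot be parsed into a legal (C)V(C) syllable (at most one coda consonant is licensed; onsets are limited to one consonant).
Epenthesis after each stranded consonant: /f/ → /fe/, /g/ → /ge/.

fegeweh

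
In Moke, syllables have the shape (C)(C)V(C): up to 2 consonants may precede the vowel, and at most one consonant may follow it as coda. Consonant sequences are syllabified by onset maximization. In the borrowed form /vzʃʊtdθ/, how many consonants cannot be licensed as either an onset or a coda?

3

Under (C)(C)V(C), the unsyllabifiable consonants are /v/, /d/, /θ/ (at most one coda consonant is licensed; onsets may contain at most 2 consonants).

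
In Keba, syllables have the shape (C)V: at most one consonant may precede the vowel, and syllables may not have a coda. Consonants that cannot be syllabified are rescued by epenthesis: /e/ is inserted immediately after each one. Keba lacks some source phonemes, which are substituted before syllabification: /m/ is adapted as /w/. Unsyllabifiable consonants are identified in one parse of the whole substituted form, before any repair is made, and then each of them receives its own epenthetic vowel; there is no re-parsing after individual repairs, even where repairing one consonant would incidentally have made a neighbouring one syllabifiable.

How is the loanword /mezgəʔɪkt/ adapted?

Substitution: /m/ → /w/, giving /wezgəʔɪkt/.
The consonants /z/, /k/, /t/ cannot be parsed into a legal (C)V syllable (no codas are permitted; onsets are limited to one consonant).
Each unlicensed consonant becomes the onset of a new syllable: /z/ → /ze/, /k/ → /ke/, /t/ → /te/.

wezegəʔɪkete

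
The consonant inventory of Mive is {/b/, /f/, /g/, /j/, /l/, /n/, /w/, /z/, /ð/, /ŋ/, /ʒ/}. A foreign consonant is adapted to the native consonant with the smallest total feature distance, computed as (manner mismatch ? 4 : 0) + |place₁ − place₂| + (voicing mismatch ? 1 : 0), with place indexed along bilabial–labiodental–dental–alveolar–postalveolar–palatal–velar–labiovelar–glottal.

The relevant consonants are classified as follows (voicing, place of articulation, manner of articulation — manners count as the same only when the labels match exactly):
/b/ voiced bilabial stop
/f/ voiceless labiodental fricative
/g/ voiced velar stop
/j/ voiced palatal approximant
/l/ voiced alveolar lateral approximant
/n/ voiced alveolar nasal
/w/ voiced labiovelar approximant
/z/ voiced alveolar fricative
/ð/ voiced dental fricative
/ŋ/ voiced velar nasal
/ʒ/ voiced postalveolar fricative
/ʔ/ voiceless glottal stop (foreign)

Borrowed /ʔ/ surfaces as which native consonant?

g

/g/ is closest: same manner (stop), place distance 2 (glottal→velar), voicing differs (+1); total 3. Next closest is /w/ at distance 6.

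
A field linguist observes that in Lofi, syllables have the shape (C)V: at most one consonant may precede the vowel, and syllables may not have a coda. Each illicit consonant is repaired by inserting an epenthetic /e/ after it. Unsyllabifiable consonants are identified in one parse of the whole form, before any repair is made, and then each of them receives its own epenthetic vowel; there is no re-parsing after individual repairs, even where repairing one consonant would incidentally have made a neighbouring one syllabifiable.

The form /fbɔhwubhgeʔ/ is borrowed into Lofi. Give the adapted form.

Syllabifying with onset maximization leaves /f/, /h/, /b/, /h/, /ʔ/ stranded (no codas are permitted; onsets are limited to one consonant).
Each unlicensed consonant becomes the onset of a new syllable: /f/ → /fe/, /h/ → /he/, /b/ → /be/, /h/ → /he/, /ʔ/ → /ʔe/.

febɔhewubehegeʔe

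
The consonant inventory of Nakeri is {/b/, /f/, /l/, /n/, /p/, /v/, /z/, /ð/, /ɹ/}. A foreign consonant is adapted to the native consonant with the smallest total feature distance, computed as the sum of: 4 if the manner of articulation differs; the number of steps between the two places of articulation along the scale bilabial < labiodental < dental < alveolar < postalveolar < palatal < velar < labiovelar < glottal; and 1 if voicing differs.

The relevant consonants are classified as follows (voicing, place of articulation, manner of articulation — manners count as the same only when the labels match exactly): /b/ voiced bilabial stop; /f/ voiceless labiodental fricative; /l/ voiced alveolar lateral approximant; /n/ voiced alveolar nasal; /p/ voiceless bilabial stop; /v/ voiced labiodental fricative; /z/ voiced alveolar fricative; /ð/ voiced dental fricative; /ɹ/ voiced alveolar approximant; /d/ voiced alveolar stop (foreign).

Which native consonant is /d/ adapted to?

b

/b/ is closest: same manner (stop), place distance 3 (alveolar→bilabial), same voicing; total 3. Next closest is /l/ at distance 4.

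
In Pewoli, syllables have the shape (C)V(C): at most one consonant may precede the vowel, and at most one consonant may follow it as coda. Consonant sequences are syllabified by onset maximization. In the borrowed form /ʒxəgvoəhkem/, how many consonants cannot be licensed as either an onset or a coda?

1

Under (C)V(C), the unsyllabifiable consonants are /ʒ/ (at most one coda consonant is licensed; onsets are limited to one consonant).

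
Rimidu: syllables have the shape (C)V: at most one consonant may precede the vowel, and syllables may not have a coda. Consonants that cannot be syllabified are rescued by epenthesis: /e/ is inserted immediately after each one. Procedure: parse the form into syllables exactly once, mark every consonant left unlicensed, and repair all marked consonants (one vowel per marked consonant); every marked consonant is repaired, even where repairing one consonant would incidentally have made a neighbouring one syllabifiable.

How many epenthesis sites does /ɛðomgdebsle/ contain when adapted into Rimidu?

The unsyllabifiable consonants are /m/, /g/, /b/, /s/; each receives one epenthetic vowel.

4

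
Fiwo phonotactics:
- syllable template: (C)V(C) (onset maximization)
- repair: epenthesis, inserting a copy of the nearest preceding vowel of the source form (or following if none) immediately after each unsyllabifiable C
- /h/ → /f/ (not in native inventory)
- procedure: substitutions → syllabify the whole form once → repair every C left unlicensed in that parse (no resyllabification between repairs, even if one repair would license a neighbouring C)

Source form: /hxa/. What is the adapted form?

Substitution: /h/ → /f/, giving /fxa/.
Under (C)V(C), the unsyllabifiable consonants are /f/ (at most one coda consonant is licensed; onsets are limited to one consonant).
Inserting the epenthetic vowel yields /f/ → /fa/.

faxa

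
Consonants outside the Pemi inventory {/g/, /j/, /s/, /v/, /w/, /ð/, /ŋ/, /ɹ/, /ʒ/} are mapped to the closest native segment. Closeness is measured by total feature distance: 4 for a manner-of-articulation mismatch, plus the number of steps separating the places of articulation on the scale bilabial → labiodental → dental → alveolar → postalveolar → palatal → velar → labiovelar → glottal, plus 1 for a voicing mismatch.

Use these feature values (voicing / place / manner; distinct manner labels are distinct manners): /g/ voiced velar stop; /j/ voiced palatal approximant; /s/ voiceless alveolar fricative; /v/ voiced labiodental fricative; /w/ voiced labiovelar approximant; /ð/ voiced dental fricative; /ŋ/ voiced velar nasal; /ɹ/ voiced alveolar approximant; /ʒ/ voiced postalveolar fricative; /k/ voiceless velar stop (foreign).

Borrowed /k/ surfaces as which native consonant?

/g/ is closest: same manner (stop), place distance 0 (velar→velar), voicing differs (+1); total 1. Next closest is /ŋ/ at distance 5.

g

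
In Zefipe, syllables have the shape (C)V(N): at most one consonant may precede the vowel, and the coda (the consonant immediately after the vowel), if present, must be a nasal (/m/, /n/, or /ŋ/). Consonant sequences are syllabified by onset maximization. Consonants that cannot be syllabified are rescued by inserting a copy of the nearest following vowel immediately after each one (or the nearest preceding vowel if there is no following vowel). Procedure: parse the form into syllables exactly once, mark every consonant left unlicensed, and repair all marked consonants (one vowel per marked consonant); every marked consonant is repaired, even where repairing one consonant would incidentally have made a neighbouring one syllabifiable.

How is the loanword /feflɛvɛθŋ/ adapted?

Syllabifying with onset maximization leaves /f/, /θ/, /ŋ/ stranded (only a nasal (/m/, /n/, or /ŋ/) is licensed in coda position; onsets are limited to one consonant).
Epenthesis after each stranded consonant: /f/ → /fɛ/, /θ/ → /θɛ/, /ŋ/ → /ŋɛ/.

fefɛlɛvɛθɛŋɛ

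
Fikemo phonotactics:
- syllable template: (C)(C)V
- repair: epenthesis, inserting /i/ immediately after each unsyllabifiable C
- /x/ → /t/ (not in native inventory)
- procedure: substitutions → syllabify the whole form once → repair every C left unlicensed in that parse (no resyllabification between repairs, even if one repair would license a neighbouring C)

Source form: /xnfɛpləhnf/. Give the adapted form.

Substitution: /x/ → /t/, giving /tnfɛpləhnf/.
The consonants /t/, /h/, /n/, /f/ cannot be parsed into a legal (C)(C)V syllable (no codas are permitted; onsets may contain at most 2 consonants).
Epenthesis after each stranded consonant: /t/ → /ti/, /h/ → /hi/, /n/ → /ni/, /f/ → /fi/.

tinfɛpləhinifi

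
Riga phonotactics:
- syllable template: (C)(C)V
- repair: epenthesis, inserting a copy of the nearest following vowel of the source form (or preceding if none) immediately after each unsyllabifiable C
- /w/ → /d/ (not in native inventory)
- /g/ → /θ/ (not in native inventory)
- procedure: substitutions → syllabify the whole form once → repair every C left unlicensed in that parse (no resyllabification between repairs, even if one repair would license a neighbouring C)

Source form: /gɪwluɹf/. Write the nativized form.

Substitution: /g/ → /θ/, /w/ → /d/, giving /θɪdluɹf/.
The consonants /ɹ/, /f/ cannot be parsed into a legal (C)(C)V syllable (no codas are permitted; onsets may contain at most 2 consonants).
Inserting the epenthetic vowel yields /ɹ/ → /ɹu/, /f/ → /fu/.

θɪdluɹufu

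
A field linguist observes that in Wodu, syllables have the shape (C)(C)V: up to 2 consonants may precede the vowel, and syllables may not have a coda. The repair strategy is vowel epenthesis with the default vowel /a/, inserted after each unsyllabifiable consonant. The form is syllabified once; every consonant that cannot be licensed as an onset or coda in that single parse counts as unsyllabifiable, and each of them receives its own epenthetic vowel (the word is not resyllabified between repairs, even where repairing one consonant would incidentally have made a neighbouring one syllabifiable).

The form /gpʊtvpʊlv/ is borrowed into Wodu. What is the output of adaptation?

Under (C)(C)V, the unsyllabifiable consonants are /t/, /l/, /v/ (no codas are permitted; onsets may contain at most 2 consonants).
Epenthesis after each stranded consonant: /t/ → /ta/, /l/ → /la/, /v/ → /va/.

gpʊtavpʊlava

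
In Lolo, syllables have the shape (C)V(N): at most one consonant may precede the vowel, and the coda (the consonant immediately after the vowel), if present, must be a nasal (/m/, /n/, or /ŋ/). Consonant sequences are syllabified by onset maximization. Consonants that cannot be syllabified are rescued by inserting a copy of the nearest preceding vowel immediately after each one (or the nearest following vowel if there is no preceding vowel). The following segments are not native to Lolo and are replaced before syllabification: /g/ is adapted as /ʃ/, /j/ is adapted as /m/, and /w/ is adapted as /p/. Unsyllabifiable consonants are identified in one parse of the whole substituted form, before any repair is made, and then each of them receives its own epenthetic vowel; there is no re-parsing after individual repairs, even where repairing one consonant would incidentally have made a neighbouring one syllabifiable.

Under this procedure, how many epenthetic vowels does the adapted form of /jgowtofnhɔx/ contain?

5

After substitution the input is /mʃoptofnhɔx/.
The unsyllabifiable consonants are /m/, /p/, /f/, /n/, /x/; each receives one epenthetic vowel.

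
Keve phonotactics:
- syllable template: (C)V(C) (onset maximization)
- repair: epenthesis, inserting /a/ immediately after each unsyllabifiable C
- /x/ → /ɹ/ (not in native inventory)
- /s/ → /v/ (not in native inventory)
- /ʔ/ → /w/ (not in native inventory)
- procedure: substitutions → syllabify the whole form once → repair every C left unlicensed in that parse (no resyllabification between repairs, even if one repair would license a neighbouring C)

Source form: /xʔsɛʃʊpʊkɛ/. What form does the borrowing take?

ɹawavɛʃʊpʊkɛ

Substitution: /x/ → /ɹ/, /ʔ/ → /w/, /s/ → /v/, giving /ɹwvɛʃʊpʊkɛ/.
Syllabifying with onset maximization leaves /ɹ/, /w/ stranded (at most one coda consonant is licensed; onsets are limited to one consonant).
Inserting the epenthetic vowel yields /ɹ/ → /ɹa/, /w/ → /wa/.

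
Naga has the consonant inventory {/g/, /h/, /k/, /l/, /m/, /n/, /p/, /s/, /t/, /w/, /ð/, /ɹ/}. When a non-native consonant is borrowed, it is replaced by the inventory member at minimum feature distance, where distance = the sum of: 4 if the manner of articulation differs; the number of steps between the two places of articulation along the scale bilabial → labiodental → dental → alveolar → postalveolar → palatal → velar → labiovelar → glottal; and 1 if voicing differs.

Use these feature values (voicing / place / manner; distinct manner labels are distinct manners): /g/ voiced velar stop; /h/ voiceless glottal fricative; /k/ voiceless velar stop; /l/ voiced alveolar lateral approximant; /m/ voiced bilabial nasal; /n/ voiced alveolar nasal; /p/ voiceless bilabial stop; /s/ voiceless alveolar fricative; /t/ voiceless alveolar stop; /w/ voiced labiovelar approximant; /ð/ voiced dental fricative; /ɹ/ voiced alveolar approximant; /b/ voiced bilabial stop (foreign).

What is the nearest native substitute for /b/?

/p/ is closest: same manner (stop), place distance 0 (bilabial→bilabial), voicing differs (+1); total 1. Next closest is /m/ at distance 4.

p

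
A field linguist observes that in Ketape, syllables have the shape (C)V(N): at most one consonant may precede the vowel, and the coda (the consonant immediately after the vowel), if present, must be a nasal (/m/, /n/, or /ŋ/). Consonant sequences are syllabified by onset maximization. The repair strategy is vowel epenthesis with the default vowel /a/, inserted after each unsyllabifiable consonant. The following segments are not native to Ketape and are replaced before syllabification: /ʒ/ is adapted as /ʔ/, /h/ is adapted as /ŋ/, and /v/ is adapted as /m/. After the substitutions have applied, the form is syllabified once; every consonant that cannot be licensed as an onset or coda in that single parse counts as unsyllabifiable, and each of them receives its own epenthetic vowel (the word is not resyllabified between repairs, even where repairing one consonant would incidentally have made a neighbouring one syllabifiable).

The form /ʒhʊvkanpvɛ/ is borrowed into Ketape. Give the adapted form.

Substitution: /ʒ/ → /ʔ/, /h/ → /ŋ/, /v/ → /m/, giving /ʔŋʊmkanpmɛ/.
Under (C)V(N), the unsyllabifiable consonants are /ʔ/, /p/ (only a nasal (/m/, /n/, or /ŋ/) is licensed in coda position; onsets are limited to one consonant).
Epenthesis after each stranded consonant: /ʔ/ → /ʔa/, /p/ → /pa/.

ʔaŋʊmkanpamɛ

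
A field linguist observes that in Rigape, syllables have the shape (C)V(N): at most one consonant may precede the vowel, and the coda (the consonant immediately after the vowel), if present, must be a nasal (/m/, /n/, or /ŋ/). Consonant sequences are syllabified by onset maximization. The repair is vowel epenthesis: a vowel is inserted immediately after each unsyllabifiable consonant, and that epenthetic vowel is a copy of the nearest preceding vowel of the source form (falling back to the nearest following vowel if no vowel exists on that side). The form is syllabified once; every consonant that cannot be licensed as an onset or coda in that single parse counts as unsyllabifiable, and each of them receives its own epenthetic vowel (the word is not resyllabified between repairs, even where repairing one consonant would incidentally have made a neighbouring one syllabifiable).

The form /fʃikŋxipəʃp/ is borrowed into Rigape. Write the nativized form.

fiʃikiŋixipəʃəpə

Syllabifying with onset maximization leaves /f/, /k/, /ŋ/, /ʃ/, /p/ stranded (only a nasal (/m/, /n/, or /ŋ/) is licensed in coda position; onsets are limited to one consonant).
Each unlicensed consonant becomes the onset of a new syllable: /f/ → /fi/, /k/ → /ki/, /ŋ/ → /ŋi/, /ʃ/ → /ʃə/, /p/ → /pə/.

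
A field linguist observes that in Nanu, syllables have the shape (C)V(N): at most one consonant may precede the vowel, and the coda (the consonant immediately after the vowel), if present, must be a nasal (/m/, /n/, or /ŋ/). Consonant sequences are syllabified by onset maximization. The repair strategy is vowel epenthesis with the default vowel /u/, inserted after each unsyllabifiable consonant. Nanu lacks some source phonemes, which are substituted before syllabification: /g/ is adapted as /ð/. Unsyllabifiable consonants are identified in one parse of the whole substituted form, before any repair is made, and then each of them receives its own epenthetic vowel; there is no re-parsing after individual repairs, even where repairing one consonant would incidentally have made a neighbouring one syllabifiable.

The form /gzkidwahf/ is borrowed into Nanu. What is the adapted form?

Substitution: /g/ → /ð/, giving /ðzkidwahf/.
Under (C)V(N), the unsyllabifiable consonants are /ð/, /z/, /d/, /h/, /f/ (only a nasal (/m/, /n/, or /ŋ/) is licensed in coda position; onsets are limited to one consonant).
Each unlicensed consonant becomes the onset of a new syllable: /ð/ → /ðu/, /z/ → /zu/, /d/ → /du/, /h/ → /hu/, /f/ → /fu/.

ðuzukiduwahufu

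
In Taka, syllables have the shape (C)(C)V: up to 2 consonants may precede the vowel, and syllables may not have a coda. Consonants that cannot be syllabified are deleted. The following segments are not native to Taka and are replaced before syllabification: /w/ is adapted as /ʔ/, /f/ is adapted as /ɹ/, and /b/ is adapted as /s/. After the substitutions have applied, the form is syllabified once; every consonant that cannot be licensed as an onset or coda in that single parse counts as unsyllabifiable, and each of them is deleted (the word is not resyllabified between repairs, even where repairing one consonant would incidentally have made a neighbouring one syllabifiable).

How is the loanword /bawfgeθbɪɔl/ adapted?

saɹgeθsɪɔ

Substitution: /b/ → /s/, /w/ → /ʔ/, /f/ → /ɹ/, giving /saʔɹgeθsɪɔl/.
Under (C)(C)V, the unsyllabifiable consonants are /ʔ/, /l/ (no codas are permitted; onsets may contain at most 2 consonants).
Deleting the stranded consonants removes /ʔ/, /l/.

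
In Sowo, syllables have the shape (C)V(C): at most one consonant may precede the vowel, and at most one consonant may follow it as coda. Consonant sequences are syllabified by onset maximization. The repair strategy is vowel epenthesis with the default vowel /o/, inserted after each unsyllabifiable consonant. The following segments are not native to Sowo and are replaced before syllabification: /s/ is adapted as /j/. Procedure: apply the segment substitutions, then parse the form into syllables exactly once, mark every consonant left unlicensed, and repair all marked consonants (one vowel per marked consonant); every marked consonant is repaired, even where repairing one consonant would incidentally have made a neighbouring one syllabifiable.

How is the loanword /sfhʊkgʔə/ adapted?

jofohʊkgoʔə

Substitution: /s/ → /j/, giving /jfhʊkgʔə/.
Syllabifying with onset maximization leaves /j/, /f/, /g/ stranded (at most one coda consonant is licensed; onsets are limited to one consonant).
Epenthesis after each stranded consonant: /j/ → /jo/, /f/ → /fo/, /g/ → /go/.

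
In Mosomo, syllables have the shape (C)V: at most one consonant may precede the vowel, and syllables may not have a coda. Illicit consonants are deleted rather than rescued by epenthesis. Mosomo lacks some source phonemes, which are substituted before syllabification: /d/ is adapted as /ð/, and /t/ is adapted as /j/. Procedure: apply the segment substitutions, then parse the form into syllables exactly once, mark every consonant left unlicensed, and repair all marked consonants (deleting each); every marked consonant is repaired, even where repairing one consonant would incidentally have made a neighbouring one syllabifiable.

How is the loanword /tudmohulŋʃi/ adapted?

Substitution: /t/ → /j/, /d/ → /ð/, giving /juðmohulŋʃi/.
The consonants /ð/, /l/, /ŋ/ cannot be parsed into a legal (C)V syllable (no codas are permitted; onsets are limited to one consonant).
Deletion applies to /ð/, /l/, /ŋ/.

jumohuʃi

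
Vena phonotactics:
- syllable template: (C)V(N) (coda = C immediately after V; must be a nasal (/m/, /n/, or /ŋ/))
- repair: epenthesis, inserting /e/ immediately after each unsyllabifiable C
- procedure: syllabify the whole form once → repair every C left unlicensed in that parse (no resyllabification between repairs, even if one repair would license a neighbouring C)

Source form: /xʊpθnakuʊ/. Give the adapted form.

Under (C)V(N), the unsyllabifiable consonants are /p/, /θ/ (only a nasal (/m/, /n/, or /ŋ/) is licensed in coda position; onsets are limited to one consonant).
Each unlicensed consonant becomes the onset of a new syllable: /p/ → /pe/, /θ/ → /θe/.

xʊpeθenakuʊ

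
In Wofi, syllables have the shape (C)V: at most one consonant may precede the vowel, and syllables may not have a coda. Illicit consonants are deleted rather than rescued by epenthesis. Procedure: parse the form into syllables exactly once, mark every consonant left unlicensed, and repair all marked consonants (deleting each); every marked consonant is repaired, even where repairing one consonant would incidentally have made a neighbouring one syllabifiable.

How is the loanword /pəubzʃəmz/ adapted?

Syllabifying with onset maximization leaves /b/, /z/, /m/, /z/ stranded (no codas are permitted; onsets are limited to one consonant).
Each unlicensed consonant is deleted: /b/, /z/, /m/, /z/.

pəuʃə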